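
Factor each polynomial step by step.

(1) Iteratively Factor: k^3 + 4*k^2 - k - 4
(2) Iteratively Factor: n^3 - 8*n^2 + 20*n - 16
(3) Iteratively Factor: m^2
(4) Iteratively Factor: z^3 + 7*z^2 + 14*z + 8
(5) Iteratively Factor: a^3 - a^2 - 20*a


(1) = (k + 4)*(k^2 - 1) = (k + 1)*(k + 4)*(k - 1)
(2) = (n - 2)*(n^2 - 6*n + 8) = (n - 2)^2*(n - 4)
(3) = (m)*(m)
(4) = (z + 4)*(z^2 + 3*z + 2) = (z + 2)*(z + 4)*(z + 1)
(5) = (a)*(a^2 - a - 20) = a*(a + 4)*(a - 5)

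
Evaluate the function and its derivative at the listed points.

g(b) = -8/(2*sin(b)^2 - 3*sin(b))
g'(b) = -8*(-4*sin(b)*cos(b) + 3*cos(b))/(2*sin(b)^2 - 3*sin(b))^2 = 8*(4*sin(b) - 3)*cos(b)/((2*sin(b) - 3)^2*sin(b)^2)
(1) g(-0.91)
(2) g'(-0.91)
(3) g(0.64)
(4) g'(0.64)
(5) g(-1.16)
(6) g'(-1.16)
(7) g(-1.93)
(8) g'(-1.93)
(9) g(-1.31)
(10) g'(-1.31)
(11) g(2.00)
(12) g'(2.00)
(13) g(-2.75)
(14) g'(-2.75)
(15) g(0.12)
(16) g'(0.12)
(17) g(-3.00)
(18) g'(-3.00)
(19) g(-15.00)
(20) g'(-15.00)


(1) = -2.21
(2) = -2.31
(3) = 7.42
(4) = -3.37
(5) = -1.81
(6) = -1.08
(7) = -1.75
(8) = 0.91
(9) = -1.68
(10) = -0.62
(11) = 7.45
(12) = -1.84
(13) = -5.57
(14) = 16.22
(15) = 24.21
(16) = -183.35
(17) = -17.27
(18) = 131.58
(19) = -2.86
(20) = 4.35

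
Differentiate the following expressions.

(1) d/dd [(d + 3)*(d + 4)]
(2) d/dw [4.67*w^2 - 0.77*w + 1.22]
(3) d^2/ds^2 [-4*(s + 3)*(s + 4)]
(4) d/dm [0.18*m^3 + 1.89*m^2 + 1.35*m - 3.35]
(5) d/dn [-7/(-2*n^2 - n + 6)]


(1) = 2*d + 7
(2) = 9.34*w - 0.77
(3) = -8
(4) = 0.54*m^2 + 3.78*m + 1.35
(5) = 7*(-4*n - 1)/(2*n^2 + n - 6)^2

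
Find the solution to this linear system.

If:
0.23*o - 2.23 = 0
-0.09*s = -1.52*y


Then:
o = 9.70
s = 16.8888888888889*y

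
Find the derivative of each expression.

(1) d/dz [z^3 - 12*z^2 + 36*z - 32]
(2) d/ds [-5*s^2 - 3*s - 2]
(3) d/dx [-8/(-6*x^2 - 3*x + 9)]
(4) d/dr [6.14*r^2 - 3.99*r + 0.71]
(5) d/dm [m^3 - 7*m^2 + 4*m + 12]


(1) = 3*z^2 - 24*z + 36
(2) = -10*s - 3
(3) = 8*(-4*x - 1)/(3*(2*x^2 + x - 3)^2)
(4) = 12.28*r - 3.99
(5) = 3*m^2 - 14*m + 4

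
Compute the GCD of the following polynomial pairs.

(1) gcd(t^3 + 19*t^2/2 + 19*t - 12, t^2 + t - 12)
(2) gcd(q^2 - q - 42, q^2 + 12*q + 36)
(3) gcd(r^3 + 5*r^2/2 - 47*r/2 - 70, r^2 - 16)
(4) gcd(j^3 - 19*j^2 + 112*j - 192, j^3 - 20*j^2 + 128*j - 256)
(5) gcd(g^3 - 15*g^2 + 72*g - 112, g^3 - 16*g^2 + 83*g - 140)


(1) = gcd((t - 1/2)*(t + 4)*(t + 6), (t - 3)*(t + 4)) = t + 4
(2) = gcd((q - 7)*(q + 6), (q + 6)^2) = q + 6
(3) = gcd((r - 5)*(r + 7/2)*(r + 4), (r - 4)*(r + 4)) = r + 4
(4) = gcd((j - 8)^2*(j - 3), (j - 8)^2*(j - 4)) = j^2 - 16*j + 64
(5) = gcd((g - 7)*(g - 4)^2, (g - 7)*(g - 5)*(g - 4)) = g^2 - 11*g + 28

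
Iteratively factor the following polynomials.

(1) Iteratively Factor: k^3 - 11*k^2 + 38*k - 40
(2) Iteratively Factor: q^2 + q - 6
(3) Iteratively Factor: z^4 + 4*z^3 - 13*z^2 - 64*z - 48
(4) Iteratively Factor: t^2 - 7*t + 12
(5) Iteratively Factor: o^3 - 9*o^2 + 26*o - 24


(1) = (k - 2)*(k^2 - 9*k + 20) = (k - 4)*(k - 2)*(k - 5)
(2) = (q - 2)*(q + 3)
(3) = (z + 4)*(z^3 - 13*z - 12) = (z + 3)*(z + 4)*(z^2 - 3*z - 4) = (z - 4)*(z + 3)*(z + 4)*(z + 1)
(4) = (t - 4)*(t - 3)
(5) = (o - 3)*(o^2 - 6*o + 8) = (o - 3)*(o - 2)*(o - 4)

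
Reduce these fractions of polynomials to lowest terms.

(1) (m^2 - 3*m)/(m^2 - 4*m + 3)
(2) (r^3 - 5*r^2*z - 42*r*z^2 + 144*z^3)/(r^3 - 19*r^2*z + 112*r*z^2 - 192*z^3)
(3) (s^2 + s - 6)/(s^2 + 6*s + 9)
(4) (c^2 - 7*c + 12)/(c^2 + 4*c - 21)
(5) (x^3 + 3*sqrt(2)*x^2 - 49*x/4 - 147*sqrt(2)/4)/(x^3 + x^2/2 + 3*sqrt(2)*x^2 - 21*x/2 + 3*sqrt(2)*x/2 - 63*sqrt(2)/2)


(1) = m/(m - 1)
(2) = (-r - 6*z)/(-r + 8*z)
(3) = (s - 2)/(s + 3)
(4) = (c - 4)/(c + 7)
(5) = (8*x - 28)/(8*x - 24)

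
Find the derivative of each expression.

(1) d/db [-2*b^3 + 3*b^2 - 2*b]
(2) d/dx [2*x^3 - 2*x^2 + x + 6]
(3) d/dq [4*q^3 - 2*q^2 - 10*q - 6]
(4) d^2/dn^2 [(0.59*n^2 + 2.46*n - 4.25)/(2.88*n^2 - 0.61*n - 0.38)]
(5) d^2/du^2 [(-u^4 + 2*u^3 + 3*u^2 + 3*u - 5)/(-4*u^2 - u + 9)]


(1) = -6*b^2 + 6*b - 2
(2) = 6*x^2 - 4*x + 1
(3) = 12*q^2 - 4*q - 10
(4) = (42.881472*n^3 - 207.633024*n^2 + 60.951744*n - 13.435314)/(23.887872*n^6 - 15.178752*n^5 - 6.240672*n^4 + 3.778523*n^3 + 0.823422*n^2 - 0.264252*n - 0.054872)
(5) = 2*(16*u^6 + 12*u^5 - 105*u^4 - 182*u^3 + 456*u^2 - 750*u - 85)/(64*u^6 + 48*u^5 - 420*u^4 - 215*u^3 + 945*u^2 + 243*u - 729)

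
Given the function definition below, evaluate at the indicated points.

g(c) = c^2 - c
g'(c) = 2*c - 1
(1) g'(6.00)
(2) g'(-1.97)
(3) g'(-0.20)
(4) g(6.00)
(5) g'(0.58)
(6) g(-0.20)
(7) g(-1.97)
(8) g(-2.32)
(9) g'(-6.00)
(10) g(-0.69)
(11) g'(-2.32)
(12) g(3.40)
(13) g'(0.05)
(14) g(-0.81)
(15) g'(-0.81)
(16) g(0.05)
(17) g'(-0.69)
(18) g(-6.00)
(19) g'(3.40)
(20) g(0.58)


(1) = 11.00
(2) = -4.94
(3) = -1.40
(4) = 30.00
(5) = 0.16
(6) = 0.24
(7) = 5.85
(8) = 7.70
(9) = -13.00
(10) = 1.17
(11) = -5.64
(12) = 8.16
(13) = -0.90
(14) = 1.47
(15) = -2.62
(16) = -0.05
(17) = -2.38
(18) = 42.00
(19) = 5.80
(20) = -0.24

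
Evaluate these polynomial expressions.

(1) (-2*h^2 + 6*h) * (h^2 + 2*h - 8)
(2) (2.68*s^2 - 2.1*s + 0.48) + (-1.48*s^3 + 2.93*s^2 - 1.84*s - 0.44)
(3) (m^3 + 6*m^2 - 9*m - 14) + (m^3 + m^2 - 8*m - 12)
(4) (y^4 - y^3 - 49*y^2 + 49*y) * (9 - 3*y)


(1) = -2*h^4 + 2*h^3 + 28*h^2 - 48*h
(2) = -1.48*s^3 + 5.61*s^2 - 3.94*s + 0.04
(3) = 2*m^3 + 7*m^2 - 17*m - 26
(4) = -3*y^5 + 12*y^4 + 138*y^3 - 588*y^2 + 441*y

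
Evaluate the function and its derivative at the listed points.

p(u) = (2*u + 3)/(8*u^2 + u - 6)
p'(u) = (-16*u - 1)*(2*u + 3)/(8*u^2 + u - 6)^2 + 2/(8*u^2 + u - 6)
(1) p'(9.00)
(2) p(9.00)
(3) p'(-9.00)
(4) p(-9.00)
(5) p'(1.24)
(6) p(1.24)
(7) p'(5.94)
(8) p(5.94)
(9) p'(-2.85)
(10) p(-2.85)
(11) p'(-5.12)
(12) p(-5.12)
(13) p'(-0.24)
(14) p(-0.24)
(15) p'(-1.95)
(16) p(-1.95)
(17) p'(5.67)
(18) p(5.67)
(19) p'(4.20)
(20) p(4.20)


(1) = -0.00
(2) = 0.03
(3) = -0.00
(4) = -0.02
(5) = -1.74
(6) = 0.73
(7) = -0.01
(8) = 0.05
(9) = -0.00
(10) = -0.05
(11) = -0.00
(12) = -0.04
(13) = -0.13
(14) = -0.44
(15) = 0.04
(16) = -0.04
(17) = -0.01
(18) = 0.06
(19) = -0.03
(20) = 0.08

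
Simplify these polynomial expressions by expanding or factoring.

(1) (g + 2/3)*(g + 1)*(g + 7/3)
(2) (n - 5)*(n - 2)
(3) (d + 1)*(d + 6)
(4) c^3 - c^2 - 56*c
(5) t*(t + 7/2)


(1) = g^3 + 4*g^2 + 41*g/9 + 14/9
(2) = n^2 - 7*n + 10
(3) = d^2 + 7*d + 6
(4) = c*(c - 8)*(c + 7)
(5) = t^2 + 7*t/2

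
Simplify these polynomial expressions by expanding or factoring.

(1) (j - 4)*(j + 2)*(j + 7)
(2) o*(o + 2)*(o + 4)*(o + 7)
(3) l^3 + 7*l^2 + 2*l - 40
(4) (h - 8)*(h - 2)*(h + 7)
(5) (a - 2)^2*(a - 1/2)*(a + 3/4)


(1) = j^3 + 5*j^2 - 22*j - 56
(2) = o^4 + 13*o^3 + 50*o^2 + 56*o
(3) = (l - 2)*(l + 4)*(l + 5)
(4) = h^3 - 3*h^2 - 54*h + 112
(5) = a^4 - 15*a^3/4 + 21*a^2/8 + 5*a/2 - 3/2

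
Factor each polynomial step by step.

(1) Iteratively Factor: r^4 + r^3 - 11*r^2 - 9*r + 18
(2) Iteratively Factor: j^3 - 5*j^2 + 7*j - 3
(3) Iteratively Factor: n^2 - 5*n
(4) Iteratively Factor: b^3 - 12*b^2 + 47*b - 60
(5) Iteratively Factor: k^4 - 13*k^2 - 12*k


(1) = (r + 2)*(r^3 - r^2 - 9*r + 9) = (r + 2)*(r + 3)*(r^2 - 4*r + 3) = (r - 3)*(r + 2)*(r + 3)*(r - 1)
(2) = (j - 3)*(j^2 - 2*j + 1) = (j - 3)*(j - 1)*(j - 1)
(3) = (n)*(n - 5)
(4) = (b - 5)*(b^2 - 7*b + 12) = (b - 5)*(b - 4)*(b - 3)
(5) = (k + 3)*(k^3 - 3*k^2 - 4*k) = (k + 1)*(k + 3)*(k^2 - 4*k) = (k - 4)*(k + 1)*(k + 3)*(k)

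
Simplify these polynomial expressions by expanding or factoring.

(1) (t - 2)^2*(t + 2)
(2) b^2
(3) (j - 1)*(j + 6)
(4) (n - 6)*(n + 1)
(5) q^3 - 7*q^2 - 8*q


(1) = t^3 - 2*t^2 - 4*t + 8
(2) = b^2
(3) = j^2 + 5*j - 6
(4) = n^2 - 5*n - 6
(5) = q*(q - 8)*(q + 1)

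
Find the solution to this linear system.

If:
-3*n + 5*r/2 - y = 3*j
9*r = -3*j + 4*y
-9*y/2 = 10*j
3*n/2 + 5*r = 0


Then:
j = 0
n = 0
r = 0
y = 0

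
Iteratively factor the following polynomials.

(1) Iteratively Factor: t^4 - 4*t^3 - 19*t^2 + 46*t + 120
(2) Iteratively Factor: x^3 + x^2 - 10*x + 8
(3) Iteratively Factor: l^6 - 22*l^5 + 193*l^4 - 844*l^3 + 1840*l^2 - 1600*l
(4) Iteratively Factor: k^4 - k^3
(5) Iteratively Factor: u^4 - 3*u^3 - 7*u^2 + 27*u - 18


(1) = (t + 2)*(t^3 - 6*t^2 - 7*t + 60) = (t + 2)*(t + 3)*(t^2 - 9*t + 20) = (t - 5)*(t + 2)*(t + 3)*(t - 4)
(2) = (x - 1)*(x^2 + 2*x - 8) = (x - 1)*(x + 4)*(x - 2)
(3) = (l - 5)*(l^5 - 17*l^4 + 108*l^3 - 304*l^2 + 320*l) = (l - 5)*(l - 4)*(l^4 - 13*l^3 + 56*l^2 - 80*l) = l*(l - 5)*(l - 4)*(l^3 - 13*l^2 + 56*l - 80) = l*(l - 5)*(l - 4)^2*(l^2 - 9*l + 20) = l*(l - 5)*(l - 4)^3*(l - 5)
(4) = (k)*(k^3 - k^2) = k^2*(k^2 - k) = k^3*(k - 1)
(5) = (u - 1)*(u^3 - 2*u^2 - 9*u + 18) = (u - 2)*(u - 1)*(u^2 - 9) = (u - 2)*(u - 1)*(u + 3)*(u - 3)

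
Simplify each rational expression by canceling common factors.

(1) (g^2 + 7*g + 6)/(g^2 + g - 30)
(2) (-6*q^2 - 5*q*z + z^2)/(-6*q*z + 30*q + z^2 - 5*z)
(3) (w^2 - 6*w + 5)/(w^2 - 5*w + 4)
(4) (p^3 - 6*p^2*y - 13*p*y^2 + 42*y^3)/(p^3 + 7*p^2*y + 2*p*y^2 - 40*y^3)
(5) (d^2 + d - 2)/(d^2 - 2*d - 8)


(1) = (g + 1)/(g - 5)
(2) = (q + z)/(z - 5)
(3) = (w - 5)/(w - 4)
(4) = (p^2 - 4*p*y - 21*y^2)/(p^2 + 9*p*y + 20*y^2)
(5) = (d - 1)/(d - 4)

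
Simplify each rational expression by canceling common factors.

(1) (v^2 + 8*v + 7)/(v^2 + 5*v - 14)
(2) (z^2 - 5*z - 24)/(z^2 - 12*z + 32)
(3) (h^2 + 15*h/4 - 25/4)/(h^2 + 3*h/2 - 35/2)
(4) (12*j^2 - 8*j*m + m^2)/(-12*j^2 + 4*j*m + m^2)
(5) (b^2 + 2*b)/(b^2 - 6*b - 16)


(1) = (v + 1)/(v - 2)
(2) = (z + 3)/(z - 4)
(3) = (4*h - 5)/(4*h - 14)
(4) = (-6*j + m)/(6*j + m)
(5) = b/(b - 8)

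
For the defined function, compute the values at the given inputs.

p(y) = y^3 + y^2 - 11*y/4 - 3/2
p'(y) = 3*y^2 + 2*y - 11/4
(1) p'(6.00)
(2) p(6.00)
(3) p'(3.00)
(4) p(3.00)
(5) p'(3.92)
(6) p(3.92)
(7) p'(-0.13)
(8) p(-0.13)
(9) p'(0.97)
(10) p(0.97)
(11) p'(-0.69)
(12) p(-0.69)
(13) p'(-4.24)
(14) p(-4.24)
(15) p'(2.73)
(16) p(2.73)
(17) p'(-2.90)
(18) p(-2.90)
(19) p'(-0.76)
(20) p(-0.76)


(1) = 117.25
(2) = 234.00
(3) = 30.25
(4) = 26.25
(5) = 51.19
(6) = 63.32
(7) = -2.96
(8) = -1.13
(9) = 2.01
(10) = -2.31
(11) = -2.70
(12) = 0.55
(13) = 42.70
(14) = -48.09
(15) = 25.07
(16) = 18.79
(17) = 16.68
(18) = -9.50
(19) = -2.54
(20) = 0.73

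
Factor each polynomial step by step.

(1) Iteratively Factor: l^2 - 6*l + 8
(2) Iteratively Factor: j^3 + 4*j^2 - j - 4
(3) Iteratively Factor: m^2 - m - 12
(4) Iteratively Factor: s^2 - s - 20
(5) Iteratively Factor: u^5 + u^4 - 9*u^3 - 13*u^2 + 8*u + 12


(1) = (l - 2)*(l - 4)
(2) = (j + 4)*(j^2 - 1) = (j - 1)*(j + 4)*(j + 1)
(3) = (m - 4)*(m + 3)
(4) = (s + 4)*(s - 5)
(5) = (u - 3)*(u^4 + 4*u^3 + 3*u^2 - 4*u - 4) = (u - 3)*(u + 2)*(u^3 + 2*u^2 - u - 2) = (u - 3)*(u + 1)*(u + 2)*(u^2 + u - 2) = (u - 3)*(u + 1)*(u + 2)^2*(u - 1)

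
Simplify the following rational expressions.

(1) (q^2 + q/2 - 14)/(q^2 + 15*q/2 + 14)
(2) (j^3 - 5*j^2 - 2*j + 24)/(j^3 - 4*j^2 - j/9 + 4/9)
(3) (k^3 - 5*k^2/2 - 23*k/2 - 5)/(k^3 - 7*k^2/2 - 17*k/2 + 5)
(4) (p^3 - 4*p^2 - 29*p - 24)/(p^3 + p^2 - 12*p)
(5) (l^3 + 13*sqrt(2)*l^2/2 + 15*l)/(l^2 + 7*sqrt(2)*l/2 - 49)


(1) = (2*q - 7)/(2*q + 7)
(2) = (9*j^2 - 9*j - 54)/(9*j^2 - 1)
(3) = (2*k + 1)/(2*k - 1)
(4) = (p^3 - 4*p^2 - 29*p - 24)/(p^3 + p^2 - 12*p)
(5) = (4*l^3 + 26*sqrt(2)*l^2 + 60*l)/(4*l^2 + 14*sqrt(2)*l - 196)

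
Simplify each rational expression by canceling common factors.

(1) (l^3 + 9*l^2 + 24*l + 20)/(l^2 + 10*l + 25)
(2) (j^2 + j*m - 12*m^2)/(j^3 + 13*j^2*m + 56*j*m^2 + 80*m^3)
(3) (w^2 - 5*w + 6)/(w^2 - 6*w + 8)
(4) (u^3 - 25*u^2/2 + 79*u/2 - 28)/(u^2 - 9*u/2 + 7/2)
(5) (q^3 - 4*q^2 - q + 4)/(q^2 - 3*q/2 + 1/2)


(1) = (l^2 + 4*l + 4)/(l + 5)
(2) = (j - 3*m)/(j^2 + 9*j*m + 20*m^2)
(3) = (w - 3)/(w - 4)
(4) = u - 8
(5) = (2*q^2 - 6*q - 8)/(2*q - 1)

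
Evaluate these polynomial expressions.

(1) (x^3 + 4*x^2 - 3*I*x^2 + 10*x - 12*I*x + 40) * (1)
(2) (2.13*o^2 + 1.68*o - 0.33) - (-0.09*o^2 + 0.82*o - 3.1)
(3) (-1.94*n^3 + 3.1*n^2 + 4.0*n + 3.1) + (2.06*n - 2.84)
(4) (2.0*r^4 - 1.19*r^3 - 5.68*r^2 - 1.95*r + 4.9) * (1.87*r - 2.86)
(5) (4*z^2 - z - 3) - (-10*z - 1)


(1) = x^3 + 4*x^2 - 3*I*x^2 + 10*x - 12*I*x + 40
(2) = 2.22*o^2 + 0.86*o + 2.77
(3) = -1.94*n^3 + 3.1*n^2 + 6.06*n + 0.26
(4) = 3.74*r^5 - 7.9453*r^4 - 7.2182*r^3 + 12.5983*r^2 + 14.74*r - 14.014
(5) = 4*z^2 + 9*z - 2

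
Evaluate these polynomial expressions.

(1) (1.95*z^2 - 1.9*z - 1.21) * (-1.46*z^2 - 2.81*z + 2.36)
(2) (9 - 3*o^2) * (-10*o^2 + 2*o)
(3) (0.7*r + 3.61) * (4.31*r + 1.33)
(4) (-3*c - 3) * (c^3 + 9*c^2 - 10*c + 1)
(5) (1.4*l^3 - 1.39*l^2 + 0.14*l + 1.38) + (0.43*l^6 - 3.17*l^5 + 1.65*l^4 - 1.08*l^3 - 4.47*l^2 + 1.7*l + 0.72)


(1) = -2.847*z^4 - 2.7055*z^3 + 11.7076*z^2 - 1.0839*z - 2.8556
(2) = 30*o^4 - 6*o^3 - 90*o^2 + 18*o
(3) = 3.017*r^2 + 16.4901*r + 4.8013
(4) = -3*c^4 - 30*c^3 + 3*c^2 + 27*c - 3
(5) = 0.43*l^6 - 3.17*l^5 + 1.65*l^4 + 0.32*l^3 - 5.86*l^2 + 1.84*l + 2.1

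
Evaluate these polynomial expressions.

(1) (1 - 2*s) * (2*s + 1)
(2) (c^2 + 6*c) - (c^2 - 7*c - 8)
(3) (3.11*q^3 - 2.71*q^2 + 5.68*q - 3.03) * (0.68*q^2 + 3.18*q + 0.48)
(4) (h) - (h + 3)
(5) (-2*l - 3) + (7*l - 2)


(1) = 1 - 4*s^2
(2) = 13*c + 8
(3) = 2.1148*q^5 + 8.047*q^4 - 3.2626*q^3 + 14.7012*q^2 - 6.909*q - 1.4544
(4) = -3
(5) = 5*l - 5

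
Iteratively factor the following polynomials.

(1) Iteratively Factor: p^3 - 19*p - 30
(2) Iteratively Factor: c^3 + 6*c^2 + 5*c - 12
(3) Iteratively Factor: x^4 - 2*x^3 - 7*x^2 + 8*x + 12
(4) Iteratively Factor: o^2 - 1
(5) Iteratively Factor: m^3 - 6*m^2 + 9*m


(1) = (p - 5)*(p^2 + 5*p + 6) = (p - 5)*(p + 3)*(p + 2)
(2) = (c + 3)*(c^2 + 3*c - 4) = (c + 3)*(c + 4)*(c - 1)
(3) = (x - 3)*(x^3 + x^2 - 4*x - 4) = (x - 3)*(x - 2)*(x^2 + 3*x + 2) = (x - 3)*(x - 2)*(x + 1)*(x + 2)
(4) = (o + 1)*(o - 1)
(5) = (m)*(m^2 - 6*m + 9) = m*(m - 3)*(m - 3)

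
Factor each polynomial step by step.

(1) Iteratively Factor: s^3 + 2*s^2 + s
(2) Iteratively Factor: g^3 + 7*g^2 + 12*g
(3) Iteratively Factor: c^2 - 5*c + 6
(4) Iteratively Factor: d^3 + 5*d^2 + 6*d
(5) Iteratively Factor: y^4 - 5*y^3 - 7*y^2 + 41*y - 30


(1) = (s + 1)*(s^2 + s) = (s + 1)^2*(s)
(2) = (g + 3)*(g^2 + 4*g) = (g + 3)*(g + 4)*(g)
(3) = (c - 2)*(c - 3)
(4) = (d + 3)*(d^2 + 2*d) = (d + 2)*(d + 3)*(d)
(5) = (y + 3)*(y^3 - 8*y^2 + 17*y - 10) = (y - 1)*(y + 3)*(y^2 - 7*y + 10) = (y - 5)*(y - 1)*(y + 3)*(y - 2)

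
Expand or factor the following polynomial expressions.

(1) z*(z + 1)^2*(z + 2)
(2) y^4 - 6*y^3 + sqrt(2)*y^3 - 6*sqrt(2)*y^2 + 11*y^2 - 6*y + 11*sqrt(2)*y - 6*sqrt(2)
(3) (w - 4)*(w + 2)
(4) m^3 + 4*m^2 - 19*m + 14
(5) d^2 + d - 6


(1) = z^4 + 4*z^3 + 5*z^2 + 2*z
(2) = (y - 3)*(y - 2)*(y - 1)*(y + sqrt(2))
(3) = w^2 - 2*w - 8
(4) = (m - 2)*(m - 1)*(m + 7)
(5) = (d - 2)*(d + 3)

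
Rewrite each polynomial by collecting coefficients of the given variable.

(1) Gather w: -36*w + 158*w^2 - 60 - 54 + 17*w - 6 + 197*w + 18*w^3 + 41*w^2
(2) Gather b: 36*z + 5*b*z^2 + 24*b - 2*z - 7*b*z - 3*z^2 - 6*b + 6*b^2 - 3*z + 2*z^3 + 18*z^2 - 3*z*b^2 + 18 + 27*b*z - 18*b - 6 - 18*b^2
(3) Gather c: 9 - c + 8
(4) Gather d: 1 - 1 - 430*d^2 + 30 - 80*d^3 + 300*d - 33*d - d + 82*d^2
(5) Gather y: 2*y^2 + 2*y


(1) = 18*w^3 + 199*w^2 + 178*w - 120
(2) = b^2*(-3*z - 12) + b*(5*z^2 + 20*z) + 2*z^3 + 15*z^2 + 31*z + 12
(3) = 17 - c
(4) = -80*d^3 - 348*d^2 + 266*d + 30
(5) = 2*y^2 + 2*y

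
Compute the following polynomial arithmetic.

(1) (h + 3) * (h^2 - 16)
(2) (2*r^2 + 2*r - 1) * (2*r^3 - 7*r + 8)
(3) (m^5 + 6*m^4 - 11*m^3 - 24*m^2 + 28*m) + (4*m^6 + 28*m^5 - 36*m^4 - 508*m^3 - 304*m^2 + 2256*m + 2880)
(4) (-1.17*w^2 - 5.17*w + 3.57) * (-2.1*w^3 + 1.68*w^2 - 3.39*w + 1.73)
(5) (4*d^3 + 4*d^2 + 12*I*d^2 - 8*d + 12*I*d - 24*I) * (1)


(1) = h^3 + 3*h^2 - 16*h - 48
(2) = 4*r^5 + 4*r^4 - 16*r^3 + 2*r^2 + 23*r - 8
(3) = 4*m^6 + 29*m^5 - 30*m^4 - 519*m^3 - 328*m^2 + 2284*m + 2880
(4) = 2.457*w^5 + 8.8914*w^4 - 12.2163*w^3 + 21.4998*w^2 - 21.0464*w + 6.1761
(5) = 4*d^3 + 4*d^2 + 12*I*d^2 - 8*d + 12*I*d - 24*I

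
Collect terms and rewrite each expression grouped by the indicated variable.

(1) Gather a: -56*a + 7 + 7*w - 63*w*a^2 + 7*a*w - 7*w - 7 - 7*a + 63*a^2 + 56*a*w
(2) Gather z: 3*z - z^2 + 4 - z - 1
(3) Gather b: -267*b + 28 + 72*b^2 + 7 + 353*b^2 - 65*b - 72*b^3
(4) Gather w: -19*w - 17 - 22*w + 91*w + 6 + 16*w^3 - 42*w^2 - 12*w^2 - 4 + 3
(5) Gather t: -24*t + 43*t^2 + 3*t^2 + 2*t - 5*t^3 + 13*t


(1) = a^2*(63 - 63*w) + a*(63*w - 63)
(2) = -z^2 + 2*z + 3
(3) = -72*b^3 + 425*b^2 - 332*b + 35
(4) = 16*w^3 - 54*w^2 + 50*w - 12
(5) = -5*t^3 + 46*t^2 - 9*t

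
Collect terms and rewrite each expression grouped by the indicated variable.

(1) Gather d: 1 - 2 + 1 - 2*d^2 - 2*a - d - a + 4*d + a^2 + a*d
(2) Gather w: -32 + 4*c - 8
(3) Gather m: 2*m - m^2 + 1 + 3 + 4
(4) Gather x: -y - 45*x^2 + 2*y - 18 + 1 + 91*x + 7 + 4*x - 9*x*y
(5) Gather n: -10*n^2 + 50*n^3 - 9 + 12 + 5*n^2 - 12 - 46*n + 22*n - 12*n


(1) = a^2 - 3*a - 2*d^2 + d*(a + 3)
(2) = 4*c - 40
(3) = -m^2 + 2*m + 8
(4) = -45*x^2 + x*(95 - 9*y) + y - 10
(5) = 50*n^3 - 5*n^2 - 36*n - 9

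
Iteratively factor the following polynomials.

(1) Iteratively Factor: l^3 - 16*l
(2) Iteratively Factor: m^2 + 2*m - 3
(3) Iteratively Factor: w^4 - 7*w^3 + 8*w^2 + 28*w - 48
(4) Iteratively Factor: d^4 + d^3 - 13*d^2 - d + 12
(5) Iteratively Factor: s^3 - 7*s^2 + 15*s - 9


(1) = (l - 4)*(l^2 + 4*l) = l*(l - 4)*(l + 4)
(2) = (m - 1)*(m + 3)
(3) = (w - 4)*(w^3 - 3*w^2 - 4*w + 12) = (w - 4)*(w + 2)*(w^2 - 5*w + 6) = (w - 4)*(w - 3)*(w + 2)*(w - 2)
(4) = (d + 4)*(d^3 - 3*d^2 - d + 3) = (d - 1)*(d + 4)*(d^2 - 2*d - 3) = (d - 3)*(d - 1)*(d + 4)*(d + 1)
(5) = (s - 3)*(s^2 - 4*s + 3) = (s - 3)^2*(s - 1)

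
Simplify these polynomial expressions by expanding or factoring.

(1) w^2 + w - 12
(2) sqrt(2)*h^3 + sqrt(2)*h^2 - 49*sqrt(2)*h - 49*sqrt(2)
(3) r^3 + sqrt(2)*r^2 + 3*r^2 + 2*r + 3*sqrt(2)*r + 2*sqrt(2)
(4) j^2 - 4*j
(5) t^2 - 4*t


(1) = (w - 3)*(w + 4)
(2) = (h - 7)*(h + 7)*(sqrt(2)*h + sqrt(2))
(3) = (r + 1)*(r + 2)*(r + sqrt(2))
(4) = j*(j - 4)
(5) = t*(t - 4)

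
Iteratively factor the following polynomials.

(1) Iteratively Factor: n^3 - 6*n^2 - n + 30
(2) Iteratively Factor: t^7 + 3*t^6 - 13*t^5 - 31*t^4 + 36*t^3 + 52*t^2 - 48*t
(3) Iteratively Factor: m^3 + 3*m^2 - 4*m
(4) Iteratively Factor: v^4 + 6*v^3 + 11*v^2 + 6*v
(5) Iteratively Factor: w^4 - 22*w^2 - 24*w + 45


(1) = (n - 5)*(n^2 - n - 6) = (n - 5)*(n + 2)*(n - 3)
(2) = (t + 2)*(t^6 + t^5 - 15*t^4 - t^3 + 38*t^2 - 24*t) = (t - 1)*(t + 2)*(t^5 + 2*t^4 - 13*t^3 - 14*t^2 + 24*t) = (t - 3)*(t - 1)*(t + 2)*(t^4 + 5*t^3 + 2*t^2 - 8*t) = t*(t - 3)*(t - 1)*(t + 2)*(t^3 + 5*t^2 + 2*t - 8) = t*(t - 3)*(t - 1)*(t + 2)*(t + 4)*(t^2 + t - 2) = t*(t - 3)*(t - 1)^2*(t + 2)*(t + 4)*(t + 2)
(3) = (m)*(m^2 + 3*m - 4) = m*(m - 1)*(m + 4)
(4) = (v + 2)*(v^3 + 4*v^2 + 3*v) = (v + 1)*(v + 2)*(v^2 + 3*v) = (v + 1)*(v + 2)*(v + 3)*(v)
(5) = (w - 5)*(w^3 + 5*w^2 + 3*w - 9) = (w - 5)*(w + 3)*(w^2 + 2*w - 3) = (w - 5)*(w - 1)*(w + 3)*(w + 3)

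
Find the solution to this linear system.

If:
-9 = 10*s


Then:
s = -9/10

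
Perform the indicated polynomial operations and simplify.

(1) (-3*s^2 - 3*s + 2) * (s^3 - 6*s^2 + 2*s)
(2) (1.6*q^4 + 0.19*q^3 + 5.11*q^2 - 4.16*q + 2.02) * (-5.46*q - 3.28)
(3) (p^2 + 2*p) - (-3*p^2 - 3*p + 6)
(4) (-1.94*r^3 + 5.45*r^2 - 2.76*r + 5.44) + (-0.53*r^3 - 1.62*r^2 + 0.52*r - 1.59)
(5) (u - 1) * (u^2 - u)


(1) = -3*s^5 + 15*s^4 + 14*s^3 - 18*s^2 + 4*s
(2) = -8.736*q^5 - 6.2854*q^4 - 28.5238*q^3 + 5.9528*q^2 + 2.6156*q - 6.6256
(3) = 4*p^2 + 5*p - 6
(4) = -2.47*r^3 + 3.83*r^2 - 2.24*r + 3.85
(5) = u^3 - 2*u^2 + u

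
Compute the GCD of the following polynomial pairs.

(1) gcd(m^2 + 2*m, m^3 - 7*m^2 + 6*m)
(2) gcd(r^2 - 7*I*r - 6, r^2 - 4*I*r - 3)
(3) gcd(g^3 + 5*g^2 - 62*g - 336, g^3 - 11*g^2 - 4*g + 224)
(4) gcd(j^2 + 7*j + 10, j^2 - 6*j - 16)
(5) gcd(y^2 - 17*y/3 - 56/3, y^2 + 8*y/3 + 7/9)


(1) = gcd(m*(m + 2), m*(m - 6)*(m - 1)) = m
(2) = r - I
(3) = g - 8
(4) = gcd((j + 2)*(j + 5), (j - 8)*(j + 2)) = j + 2
(5) = y + 7/3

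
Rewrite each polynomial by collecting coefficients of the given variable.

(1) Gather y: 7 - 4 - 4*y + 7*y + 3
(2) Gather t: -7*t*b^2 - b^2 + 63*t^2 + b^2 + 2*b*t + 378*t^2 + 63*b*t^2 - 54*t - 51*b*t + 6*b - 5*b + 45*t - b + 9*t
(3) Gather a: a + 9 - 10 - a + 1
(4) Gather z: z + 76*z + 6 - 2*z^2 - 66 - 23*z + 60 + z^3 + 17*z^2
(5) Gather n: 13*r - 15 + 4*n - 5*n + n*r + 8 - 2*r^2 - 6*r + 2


(1) = 3*y + 6
(2) = t^2*(63*b + 441) + t*(-7*b^2 - 49*b)
(3) = 0
(4) = z^3 + 15*z^2 + 54*z
(5) = n*(r - 1) - 2*r^2 + 7*r - 5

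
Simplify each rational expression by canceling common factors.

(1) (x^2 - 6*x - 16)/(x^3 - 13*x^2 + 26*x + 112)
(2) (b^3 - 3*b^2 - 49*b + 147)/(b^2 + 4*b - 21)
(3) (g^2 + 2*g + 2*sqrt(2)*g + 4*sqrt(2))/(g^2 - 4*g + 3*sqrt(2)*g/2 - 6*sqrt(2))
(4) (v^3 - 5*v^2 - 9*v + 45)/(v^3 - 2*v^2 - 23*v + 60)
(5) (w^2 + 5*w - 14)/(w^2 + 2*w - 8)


(1) = 1/(x - 7)
(2) = b - 7
(3) = (2*g^2 + g*(4 + 4*sqrt(2)) + 8*sqrt(2))/(2*g^2 + g*(-8 + 3*sqrt(2)) - 12*sqrt(2))
(4) = (v^2 - 2*v - 15)/(v^2 + v - 20)
(5) = (w + 7)/(w + 4)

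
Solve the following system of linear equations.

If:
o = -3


Then:
o = -3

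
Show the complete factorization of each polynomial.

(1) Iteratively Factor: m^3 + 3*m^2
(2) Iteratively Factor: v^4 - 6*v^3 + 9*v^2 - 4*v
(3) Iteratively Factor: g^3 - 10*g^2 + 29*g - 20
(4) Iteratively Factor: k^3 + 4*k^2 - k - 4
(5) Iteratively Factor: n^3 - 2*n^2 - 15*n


(1) = (m)*(m^2 + 3*m) = m*(m + 3)*(m)
(2) = (v - 1)*(v^3 - 5*v^2 + 4*v) = (v - 4)*(v - 1)*(v^2 - v) = v*(v - 4)*(v - 1)*(v - 1)
(3) = (g - 5)*(g^2 - 5*g + 4) = (g - 5)*(g - 1)*(g - 4)
(4) = (k + 4)*(k^2 - 1) = (k + 1)*(k + 4)*(k - 1)
(5) = (n - 5)*(n^2 + 3*n) = (n - 5)*(n + 3)*(n)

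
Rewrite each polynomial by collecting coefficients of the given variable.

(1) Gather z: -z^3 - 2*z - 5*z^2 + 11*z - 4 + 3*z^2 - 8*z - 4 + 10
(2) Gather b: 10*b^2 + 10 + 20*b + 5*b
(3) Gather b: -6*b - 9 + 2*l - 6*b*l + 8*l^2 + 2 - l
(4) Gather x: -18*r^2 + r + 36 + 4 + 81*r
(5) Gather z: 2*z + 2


(1) = -z^3 - 2*z^2 + z + 2
(2) = 10*b^2 + 25*b + 10
(3) = b*(-6*l - 6) + 8*l^2 + l - 7
(4) = -18*r^2 + 82*r + 40
(5) = 2*z + 2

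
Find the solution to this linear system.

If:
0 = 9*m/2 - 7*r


Then:
m = 14*r/9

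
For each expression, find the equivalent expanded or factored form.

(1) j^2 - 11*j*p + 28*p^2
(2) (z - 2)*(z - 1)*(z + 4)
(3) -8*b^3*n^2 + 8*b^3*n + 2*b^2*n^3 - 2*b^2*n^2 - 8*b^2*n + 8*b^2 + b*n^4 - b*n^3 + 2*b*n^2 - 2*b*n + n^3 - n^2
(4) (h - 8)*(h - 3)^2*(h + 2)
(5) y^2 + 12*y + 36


(1) = (j - 7*p)*(j - 4*p)
(2) = z^3 + z^2 - 10*z + 8
(3) = (-2*b + n)*(4*b + n)*(n - 1)*(b*n + 1)
(4) = h^4 - 12*h^3 + 29*h^2 + 42*h - 144
(5) = (y + 6)^2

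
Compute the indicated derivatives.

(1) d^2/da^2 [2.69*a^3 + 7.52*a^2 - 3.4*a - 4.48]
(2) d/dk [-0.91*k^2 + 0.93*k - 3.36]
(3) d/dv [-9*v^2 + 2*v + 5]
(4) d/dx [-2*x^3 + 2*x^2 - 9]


(1) = 16.14*a + 15.04
(2) = 0.93 - 1.82*k
(3) = 2 - 18*v
(4) = 2*x*(2 - 3*x)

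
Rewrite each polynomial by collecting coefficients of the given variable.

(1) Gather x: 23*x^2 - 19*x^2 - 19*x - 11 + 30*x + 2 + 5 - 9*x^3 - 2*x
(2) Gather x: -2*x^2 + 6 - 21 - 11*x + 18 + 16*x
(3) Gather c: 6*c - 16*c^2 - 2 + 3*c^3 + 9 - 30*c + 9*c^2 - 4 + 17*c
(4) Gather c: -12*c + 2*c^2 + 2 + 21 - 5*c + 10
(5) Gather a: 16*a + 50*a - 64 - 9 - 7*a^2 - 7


(1) = -9*x^3 + 4*x^2 + 9*x - 4
(2) = -2*x^2 + 5*x + 3
(3) = 3*c^3 - 7*c^2 - 7*c + 3
(4) = 2*c^2 - 17*c + 33
(5) = -7*a^2 + 66*a - 80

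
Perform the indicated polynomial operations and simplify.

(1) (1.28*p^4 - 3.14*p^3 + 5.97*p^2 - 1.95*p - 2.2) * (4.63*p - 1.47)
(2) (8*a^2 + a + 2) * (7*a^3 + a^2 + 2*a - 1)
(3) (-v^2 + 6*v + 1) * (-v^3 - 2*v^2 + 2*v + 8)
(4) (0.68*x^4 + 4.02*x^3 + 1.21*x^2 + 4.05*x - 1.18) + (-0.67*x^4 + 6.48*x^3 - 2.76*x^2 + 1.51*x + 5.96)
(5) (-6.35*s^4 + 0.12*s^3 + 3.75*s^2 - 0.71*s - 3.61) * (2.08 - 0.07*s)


(1) = 5.9264*p^5 - 16.4198*p^4 + 32.2569*p^3 - 17.8044*p^2 - 7.3195*p + 3.234
(2) = 56*a^5 + 15*a^4 + 31*a^3 - 4*a^2 + 3*a - 2
(3) = v^5 - 4*v^4 - 15*v^3 + 2*v^2 + 50*v + 8
(4) = 0.01*x^4 + 10.5*x^3 - 1.55*x^2 + 5.56*x + 4.78
(5) = 0.4445*s^5 - 13.2164*s^4 - 0.0129*s^3 + 7.8497*s^2 - 1.2241*s - 7.5088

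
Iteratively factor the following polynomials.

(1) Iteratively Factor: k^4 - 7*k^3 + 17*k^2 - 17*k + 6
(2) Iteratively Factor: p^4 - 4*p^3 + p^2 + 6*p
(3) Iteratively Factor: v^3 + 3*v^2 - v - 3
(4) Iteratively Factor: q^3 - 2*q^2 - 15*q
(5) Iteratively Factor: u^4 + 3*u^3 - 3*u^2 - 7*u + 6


(1) = (k - 2)*(k^3 - 5*k^2 + 7*k - 3) = (k - 2)*(k - 1)*(k^2 - 4*k + 3) = (k - 2)*(k - 1)^2*(k - 3)
(2) = (p + 1)*(p^3 - 5*p^2 + 6*p) = (p - 3)*(p + 1)*(p^2 - 2*p) = p*(p - 3)*(p + 1)*(p - 2)
(3) = (v + 1)*(v^2 + 2*v - 3) = (v + 1)*(v + 3)*(v - 1)
(4) = (q - 5)*(q^2 + 3*q) = (q - 5)*(q + 3)*(q)
(5) = (u - 1)*(u^3 + 4*u^2 + u - 6) = (u - 1)*(u + 2)*(u^2 + 2*u - 3) = (u - 1)*(u + 2)*(u + 3)*(u - 1)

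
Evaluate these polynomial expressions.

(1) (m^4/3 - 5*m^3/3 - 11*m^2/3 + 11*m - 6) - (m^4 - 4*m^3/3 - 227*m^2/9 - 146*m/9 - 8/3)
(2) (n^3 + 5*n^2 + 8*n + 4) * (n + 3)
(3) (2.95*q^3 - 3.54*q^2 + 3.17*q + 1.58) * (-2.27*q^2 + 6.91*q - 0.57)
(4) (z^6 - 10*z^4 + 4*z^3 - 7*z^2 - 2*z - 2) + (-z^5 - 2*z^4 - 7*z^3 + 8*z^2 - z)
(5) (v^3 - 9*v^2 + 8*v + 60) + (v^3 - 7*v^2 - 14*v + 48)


(1) = -2*m^4/3 - m^3/3 + 194*m^2/9 + 245*m/9 - 10/3
(2) = n^4 + 8*n^3 + 23*n^2 + 28*n + 12
(3) = -6.6965*q^5 + 28.4203*q^4 - 33.3388*q^3 + 20.3359*q^2 + 9.1109*q - 0.9006
(4) = z^6 - z^5 - 12*z^4 - 3*z^3 + z^2 - 3*z - 2
(5) = 2*v^3 - 16*v^2 - 6*v + 108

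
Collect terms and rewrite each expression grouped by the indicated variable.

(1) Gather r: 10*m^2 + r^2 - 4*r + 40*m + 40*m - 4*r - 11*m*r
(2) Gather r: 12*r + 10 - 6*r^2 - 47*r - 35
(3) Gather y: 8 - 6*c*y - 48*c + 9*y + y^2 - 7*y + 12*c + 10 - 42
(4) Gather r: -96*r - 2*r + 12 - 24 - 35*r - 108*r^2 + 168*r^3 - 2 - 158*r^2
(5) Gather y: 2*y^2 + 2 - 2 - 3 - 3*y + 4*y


(1) = 10*m^2 + 80*m + r^2 + r*(-11*m - 8)
(2) = -6*r^2 - 35*r - 25
(3) = -36*c + y^2 + y*(2 - 6*c) - 24
(4) = 168*r^3 - 266*r^2 - 133*r - 14
(5) = 2*y^2 + y - 3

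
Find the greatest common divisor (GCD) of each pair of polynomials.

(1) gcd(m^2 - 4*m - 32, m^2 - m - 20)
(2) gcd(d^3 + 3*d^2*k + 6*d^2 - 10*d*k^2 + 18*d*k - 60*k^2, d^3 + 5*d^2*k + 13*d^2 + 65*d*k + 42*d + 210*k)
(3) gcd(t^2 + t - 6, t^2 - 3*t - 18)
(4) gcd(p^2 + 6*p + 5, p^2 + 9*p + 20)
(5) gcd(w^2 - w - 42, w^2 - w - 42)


(1) = m + 4
(2) = gcd((d + 6)*(d - 2*k)*(d + 5*k), (d + 6)*(d + 7)*(d + 5*k)) = d^2 + 5*d*k + 6*d + 30*k
(3) = gcd((t - 2)*(t + 3), (t - 6)*(t + 3)) = t + 3
(4) = gcd((p + 1)*(p + 5), (p + 4)*(p + 5)) = p + 5
(5) = w^2 - w - 42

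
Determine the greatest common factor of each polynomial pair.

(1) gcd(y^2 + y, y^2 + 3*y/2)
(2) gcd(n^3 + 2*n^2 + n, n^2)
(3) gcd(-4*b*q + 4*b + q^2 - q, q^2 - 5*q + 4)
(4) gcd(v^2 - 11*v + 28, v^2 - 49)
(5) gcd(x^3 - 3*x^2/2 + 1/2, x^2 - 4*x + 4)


(1) = y
(2) = gcd(n*(n + 1)^2, n^2) = n
(3) = q - 1
(4) = v - 7
(5) = gcd((x - 1)^2*(x + 1/2), (x - 2)^2) = 1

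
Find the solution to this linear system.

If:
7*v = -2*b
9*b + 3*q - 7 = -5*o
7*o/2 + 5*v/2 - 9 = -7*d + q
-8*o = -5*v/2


Then:
b = -7*v/2
d = 613*v/672 + 34/21
o = 5*v/16
q = 479*v/48 + 7/3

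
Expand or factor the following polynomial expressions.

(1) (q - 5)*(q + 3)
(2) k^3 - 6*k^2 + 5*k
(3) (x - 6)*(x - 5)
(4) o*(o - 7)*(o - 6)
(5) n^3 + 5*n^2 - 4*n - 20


(1) = q^2 - 2*q - 15
(2) = k*(k - 5)*(k - 1)
(3) = x^2 - 11*x + 30
(4) = o^3 - 13*o^2 + 42*o
(5) = (n - 2)*(n + 2)*(n + 5)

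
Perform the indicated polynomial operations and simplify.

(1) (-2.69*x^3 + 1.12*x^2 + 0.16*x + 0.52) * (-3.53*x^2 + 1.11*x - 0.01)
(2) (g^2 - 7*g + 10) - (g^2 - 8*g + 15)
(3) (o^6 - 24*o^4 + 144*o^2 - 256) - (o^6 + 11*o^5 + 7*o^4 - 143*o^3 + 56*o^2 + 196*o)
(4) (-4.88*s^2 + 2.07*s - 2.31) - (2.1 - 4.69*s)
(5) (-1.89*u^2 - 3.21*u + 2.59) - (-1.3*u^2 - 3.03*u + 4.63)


(1) = 9.4957*x^5 - 6.9395*x^4 + 0.7053*x^3 - 1.6692*x^2 + 0.5756*x - 0.0052
(2) = g - 5
(3) = -11*o^5 - 31*o^4 + 143*o^3 + 88*o^2 - 196*o - 256
(4) = -4.88*s^2 + 6.76*s - 4.41
(5) = -0.59*u^2 - 0.18*u - 2.04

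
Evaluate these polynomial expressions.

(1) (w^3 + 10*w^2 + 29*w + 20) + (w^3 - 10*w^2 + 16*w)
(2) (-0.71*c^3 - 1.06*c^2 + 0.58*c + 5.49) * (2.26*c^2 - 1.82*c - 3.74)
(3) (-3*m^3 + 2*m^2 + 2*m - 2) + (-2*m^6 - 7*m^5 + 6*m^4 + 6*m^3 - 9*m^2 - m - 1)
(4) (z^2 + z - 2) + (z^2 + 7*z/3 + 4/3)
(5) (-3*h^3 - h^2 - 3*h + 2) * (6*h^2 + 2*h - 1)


(1) = 2*w^3 + 45*w + 20
(2) = -1.6046*c^5 - 1.1034*c^4 + 5.8954*c^3 + 15.3162*c^2 - 12.161*c - 20.5326
(3) = -2*m^6 - 7*m^5 + 6*m^4 + 3*m^3 - 7*m^2 + m - 3
(4) = 2*z^2 + 10*z/3 - 2/3
(5) = -18*h^5 - 12*h^4 - 17*h^3 + 7*h^2 + 7*h - 2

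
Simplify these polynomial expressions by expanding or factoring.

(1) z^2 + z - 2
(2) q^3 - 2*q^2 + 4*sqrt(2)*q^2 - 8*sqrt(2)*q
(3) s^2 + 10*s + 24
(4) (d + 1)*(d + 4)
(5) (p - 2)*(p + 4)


(1) = (z - 1)*(z + 2)
(2) = q*(q - 2)*(q + 4*sqrt(2))
(3) = (s + 4)*(s + 6)
(4) = d^2 + 5*d + 4
(5) = p^2 + 2*p - 8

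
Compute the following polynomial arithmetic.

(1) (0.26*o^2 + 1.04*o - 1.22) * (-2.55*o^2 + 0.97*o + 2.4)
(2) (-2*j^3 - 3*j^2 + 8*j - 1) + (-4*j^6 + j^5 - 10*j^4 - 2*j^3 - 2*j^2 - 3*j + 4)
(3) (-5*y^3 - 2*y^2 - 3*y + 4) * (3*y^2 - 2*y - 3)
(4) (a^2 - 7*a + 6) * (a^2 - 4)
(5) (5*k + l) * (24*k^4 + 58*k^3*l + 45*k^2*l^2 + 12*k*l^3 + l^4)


(1) = -0.663*o^4 - 2.3998*o^3 + 4.7438*o^2 + 1.3126*o - 2.928
(2) = -4*j^6 + j^5 - 10*j^4 - 4*j^3 - 5*j^2 + 5*j + 3
(3) = -15*y^5 + 4*y^4 + 10*y^3 + 24*y^2 + y - 12
(4) = a^4 - 7*a^3 + 2*a^2 + 28*a - 24
(5) = 120*k^5 + 314*k^4*l + 283*k^3*l^2 + 105*k^2*l^3 + 17*k*l^4 + l^5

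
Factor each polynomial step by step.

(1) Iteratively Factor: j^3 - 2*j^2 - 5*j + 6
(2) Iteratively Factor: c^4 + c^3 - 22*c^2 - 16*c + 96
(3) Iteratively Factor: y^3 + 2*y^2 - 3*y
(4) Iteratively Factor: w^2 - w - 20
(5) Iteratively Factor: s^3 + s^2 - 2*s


(1) = (j - 3)*(j^2 + j - 2) = (j - 3)*(j + 2)*(j - 1)
(2) = (c + 3)*(c^3 - 2*c^2 - 16*c + 32) = (c - 4)*(c + 3)*(c^2 + 2*c - 8) = (c - 4)*(c - 2)*(c + 3)*(c + 4)
(3) = (y - 1)*(y^2 + 3*y) = y*(y - 1)*(y + 3)
(4) = (w + 4)*(w - 5)
(5) = (s - 1)*(s^2 + 2*s) = (s - 1)*(s + 2)*(s)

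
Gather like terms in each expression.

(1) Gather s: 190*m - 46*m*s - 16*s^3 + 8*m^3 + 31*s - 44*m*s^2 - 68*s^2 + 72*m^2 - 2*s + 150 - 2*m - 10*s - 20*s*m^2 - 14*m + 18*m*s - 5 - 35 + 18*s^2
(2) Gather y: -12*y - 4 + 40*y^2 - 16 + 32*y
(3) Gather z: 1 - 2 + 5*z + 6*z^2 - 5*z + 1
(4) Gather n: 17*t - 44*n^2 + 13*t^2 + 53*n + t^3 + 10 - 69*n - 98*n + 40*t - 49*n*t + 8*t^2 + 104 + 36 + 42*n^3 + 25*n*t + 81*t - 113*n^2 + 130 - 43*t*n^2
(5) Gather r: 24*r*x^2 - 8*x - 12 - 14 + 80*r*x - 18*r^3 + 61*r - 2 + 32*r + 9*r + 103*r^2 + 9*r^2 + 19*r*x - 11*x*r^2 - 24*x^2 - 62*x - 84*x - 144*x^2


(1) = 8*m^3 + 72*m^2 + 174*m - 16*s^3 + s^2*(-44*m - 50) + s*(-20*m^2 - 28*m + 19) + 110
(2) = 40*y^2 + 20*y - 20
(3) = 6*z^2
(4) = 42*n^3 + n^2*(-43*t - 157) + n*(-24*t - 114) + t^3 + 21*t^2 + 138*t + 280
(5) = -18*r^3 + r^2*(112 - 11*x) + r*(24*x^2 + 99*x + 102) - 168*x^2 - 154*x - 28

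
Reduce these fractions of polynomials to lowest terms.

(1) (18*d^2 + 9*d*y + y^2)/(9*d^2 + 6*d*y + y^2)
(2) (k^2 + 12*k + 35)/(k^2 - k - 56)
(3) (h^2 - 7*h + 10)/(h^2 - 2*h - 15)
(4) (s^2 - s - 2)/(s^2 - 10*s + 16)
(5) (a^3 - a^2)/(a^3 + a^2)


(1) = (6*d + y)/(3*d + y)
(2) = (k + 5)/(k - 8)
(3) = (h - 2)/(h + 3)
(4) = (s + 1)/(s - 8)
(5) = (a - 1)/(a + 1)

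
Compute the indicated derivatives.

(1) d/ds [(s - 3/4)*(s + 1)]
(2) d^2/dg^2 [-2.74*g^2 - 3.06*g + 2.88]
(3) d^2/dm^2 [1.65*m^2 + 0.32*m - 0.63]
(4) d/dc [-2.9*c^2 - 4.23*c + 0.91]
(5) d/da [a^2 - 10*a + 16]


(1) = 2*s + 1/4
(2) = -5.48000000000000
(3) = 3.30000000000000
(4) = -5.8*c - 4.23
(5) = 2*a - 10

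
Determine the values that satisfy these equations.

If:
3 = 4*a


Then:
a = 3/4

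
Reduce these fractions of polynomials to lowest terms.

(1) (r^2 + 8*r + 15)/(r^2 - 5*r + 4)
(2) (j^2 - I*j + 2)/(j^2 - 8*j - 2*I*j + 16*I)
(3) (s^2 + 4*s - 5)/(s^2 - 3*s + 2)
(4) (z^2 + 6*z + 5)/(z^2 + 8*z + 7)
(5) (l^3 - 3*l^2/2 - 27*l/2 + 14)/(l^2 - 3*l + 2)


(1) = (r^2 + 8*r + 15)/(r^2 - 5*r + 4)
(2) = (j + I)/(j - 8)
(3) = (s + 5)/(s - 2)
(4) = (z + 5)/(z + 7)
(5) = (2*l^2 - l - 28)/(2*l - 4)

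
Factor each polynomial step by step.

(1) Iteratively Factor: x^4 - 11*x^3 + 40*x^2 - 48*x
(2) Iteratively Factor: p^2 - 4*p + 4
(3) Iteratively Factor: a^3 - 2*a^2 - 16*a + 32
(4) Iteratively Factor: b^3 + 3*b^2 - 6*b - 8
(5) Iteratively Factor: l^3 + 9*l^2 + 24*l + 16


(1) = (x - 3)*(x^3 - 8*x^2 + 16*x) = (x - 4)*(x - 3)*(x^2 - 4*x) = x*(x - 4)*(x - 3)*(x - 4)
(2) = (p - 2)*(p - 2)
(3) = (a - 4)*(a^2 + 2*a - 8) = (a - 4)*(a + 4)*(a - 2)
(4) = (b + 1)*(b^2 + 2*b - 8) = (b + 1)*(b + 4)*(b - 2)
(5) = (l + 1)*(l^2 + 8*l + 16) = (l + 1)*(l + 4)*(l + 4)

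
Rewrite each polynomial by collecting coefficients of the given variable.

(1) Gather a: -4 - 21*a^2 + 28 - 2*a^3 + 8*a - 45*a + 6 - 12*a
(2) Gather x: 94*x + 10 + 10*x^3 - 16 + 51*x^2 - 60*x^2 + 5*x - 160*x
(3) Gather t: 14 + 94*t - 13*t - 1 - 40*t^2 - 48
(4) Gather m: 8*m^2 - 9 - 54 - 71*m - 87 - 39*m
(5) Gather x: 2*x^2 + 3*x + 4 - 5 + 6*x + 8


(1) = -2*a^3 - 21*a^2 - 49*a + 30
(2) = 10*x^3 - 9*x^2 - 61*x - 6
(3) = -40*t^2 + 81*t - 35
(4) = 8*m^2 - 110*m - 150
(5) = 2*x^2 + 9*x + 7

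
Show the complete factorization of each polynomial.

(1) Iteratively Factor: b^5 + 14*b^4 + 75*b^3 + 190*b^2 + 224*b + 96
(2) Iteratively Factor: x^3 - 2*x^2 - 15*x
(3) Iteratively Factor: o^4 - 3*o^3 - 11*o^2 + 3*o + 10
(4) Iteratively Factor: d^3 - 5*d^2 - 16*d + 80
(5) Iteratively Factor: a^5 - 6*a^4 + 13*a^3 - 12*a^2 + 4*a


(1) = (b + 4)*(b^4 + 10*b^3 + 35*b^2 + 50*b + 24) = (b + 2)*(b + 4)*(b^3 + 8*b^2 + 19*b + 12) = (b + 1)*(b + 2)*(b + 4)*(b^2 + 7*b + 12) = (b + 1)*(b + 2)*(b + 4)^2*(b + 3)
(2) = (x)*(x^2 - 2*x - 15) = x*(x + 3)*(x - 5)
(3) = (o - 5)*(o^3 + 2*o^2 - o - 2) = (o - 5)*(o + 1)*(o^2 + o - 2) = (o - 5)*(o - 1)*(o + 1)*(o + 2)
(4) = (d + 4)*(d^2 - 9*d + 20) = (d - 5)*(d + 4)*(d - 4)
(5) = (a - 1)*(a^4 - 5*a^3 + 8*a^2 - 4*a) = (a - 1)^2*(a^3 - 4*a^2 + 4*a) = (a - 2)*(a - 1)^2*(a^2 - 2*a) = (a - 2)^2*(a - 1)^2*(a)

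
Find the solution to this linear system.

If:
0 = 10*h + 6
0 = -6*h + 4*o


Then:
h = -3/5
o = -9/10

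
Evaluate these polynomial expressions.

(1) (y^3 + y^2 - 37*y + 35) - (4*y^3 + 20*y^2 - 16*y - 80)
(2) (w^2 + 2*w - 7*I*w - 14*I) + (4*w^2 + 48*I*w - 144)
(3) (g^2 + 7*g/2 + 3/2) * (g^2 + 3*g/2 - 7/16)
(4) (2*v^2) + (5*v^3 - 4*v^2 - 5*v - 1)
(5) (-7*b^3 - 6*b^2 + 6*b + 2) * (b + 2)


(1) = -3*y^3 - 19*y^2 - 21*y + 115
(2) = 5*w^2 + 2*w + 41*I*w - 144 - 14*I
(3) = g^4 + 5*g^3 + 101*g^2/16 + 23*g/32 - 21/32
(4) = 5*v^3 - 2*v^2 - 5*v - 1
(5) = -7*b^4 - 20*b^3 - 6*b^2 + 14*b + 4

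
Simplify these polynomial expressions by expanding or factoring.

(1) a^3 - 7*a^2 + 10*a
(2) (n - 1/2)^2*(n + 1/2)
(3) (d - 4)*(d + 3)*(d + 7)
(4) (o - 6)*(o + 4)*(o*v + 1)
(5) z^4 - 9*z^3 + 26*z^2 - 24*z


(1) = a*(a - 5)*(a - 2)
(2) = n^3 - n^2/2 - n/4 + 1/8
(3) = d^3 + 6*d^2 - 19*d - 84
(4) = o^3*v - 2*o^2*v + o^2 - 24*o*v - 2*o - 24
(5) = z*(z - 4)*(z - 3)*(z - 2)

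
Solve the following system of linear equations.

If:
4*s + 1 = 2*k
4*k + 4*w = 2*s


Then:
k = -4*w/3 - 1/6
s = -2*w/3 - 1/3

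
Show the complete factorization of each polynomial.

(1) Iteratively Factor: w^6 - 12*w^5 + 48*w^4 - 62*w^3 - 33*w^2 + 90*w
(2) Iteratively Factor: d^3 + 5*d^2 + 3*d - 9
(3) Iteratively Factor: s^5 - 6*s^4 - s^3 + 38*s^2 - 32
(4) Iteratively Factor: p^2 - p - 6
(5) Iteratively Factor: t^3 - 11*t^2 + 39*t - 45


(1) = (w - 2)*(w^5 - 10*w^4 + 28*w^3 - 6*w^2 - 45*w) = (w - 3)*(w - 2)*(w^4 - 7*w^3 + 7*w^2 + 15*w) = (w - 3)*(w - 2)*(w + 1)*(w^3 - 8*w^2 + 15*w) = (w - 3)^2*(w - 2)*(w + 1)*(w^2 - 5*w) = (w - 5)*(w - 3)^2*(w - 2)*(w + 1)*(w)
(2) = (d + 3)*(d^2 + 2*d - 3) = (d + 3)^2*(d - 1)
(3) = (s - 1)*(s^4 - 5*s^3 - 6*s^2 + 32*s + 32) = (s - 1)*(s + 2)*(s^3 - 7*s^2 + 8*s + 16) = (s - 1)*(s + 1)*(s + 2)*(s^2 - 8*s + 16) = (s - 4)*(s - 1)*(s + 1)*(s + 2)*(s - 4)
(4) = (p + 2)*(p - 3)
(5) = (t - 3)*(t^2 - 8*t + 15) = (t - 3)^2*(t - 5)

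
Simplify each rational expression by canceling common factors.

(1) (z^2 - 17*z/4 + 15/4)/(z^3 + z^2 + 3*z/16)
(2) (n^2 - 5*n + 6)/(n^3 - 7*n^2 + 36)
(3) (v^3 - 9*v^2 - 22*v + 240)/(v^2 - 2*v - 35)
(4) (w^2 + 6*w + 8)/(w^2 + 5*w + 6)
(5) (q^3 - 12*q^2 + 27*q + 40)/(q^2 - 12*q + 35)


(1) = (16*z^2 - 68*z + 60)/(16*z^3 + 16*z^2 + 3*z)
(2) = (n - 2)/(n^2 - 4*n - 12)
(3) = (v^2 - 14*v + 48)/(v - 7)
(4) = (w + 4)/(w + 3)
(5) = (q^2 - 7*q - 8)/(q - 7)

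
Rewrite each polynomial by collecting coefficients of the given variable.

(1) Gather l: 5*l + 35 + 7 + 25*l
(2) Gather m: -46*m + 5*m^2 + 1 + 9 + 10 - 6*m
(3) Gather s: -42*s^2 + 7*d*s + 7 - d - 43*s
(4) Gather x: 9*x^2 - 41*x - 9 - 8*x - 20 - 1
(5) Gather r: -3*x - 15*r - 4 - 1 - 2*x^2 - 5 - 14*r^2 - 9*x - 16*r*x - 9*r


(1) = 30*l + 42
(2) = 5*m^2 - 52*m + 20
(3) = -d - 42*s^2 + s*(7*d - 43) + 7
(4) = 9*x^2 - 49*x - 30
(5) = -14*r^2 + r*(-16*x - 24) - 2*x^2 - 12*x - 10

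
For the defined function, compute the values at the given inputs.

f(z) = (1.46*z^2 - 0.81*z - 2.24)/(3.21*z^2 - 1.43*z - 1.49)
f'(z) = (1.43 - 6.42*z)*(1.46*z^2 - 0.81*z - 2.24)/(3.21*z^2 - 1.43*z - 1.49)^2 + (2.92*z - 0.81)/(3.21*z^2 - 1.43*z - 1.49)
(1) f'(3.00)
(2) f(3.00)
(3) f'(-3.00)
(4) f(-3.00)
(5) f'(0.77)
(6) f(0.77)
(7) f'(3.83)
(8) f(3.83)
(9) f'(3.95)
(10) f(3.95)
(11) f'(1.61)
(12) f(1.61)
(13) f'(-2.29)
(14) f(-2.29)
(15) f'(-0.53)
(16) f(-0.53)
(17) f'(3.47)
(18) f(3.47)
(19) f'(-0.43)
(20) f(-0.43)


(1) = 0.06
(2) = 0.37
(3) = -0.03
(4) = 0.42
(5) = 12.74
(6) = 2.90
(7) = 0.03
(8) = 0.40
(9) = 0.02
(10) = 0.40
(11) = 0.75
(12) = 0.05
(13) = -0.06
(14) = 0.39
(15) = -249.24
(16) = -8.26
(17) = 0.04
(18) = 0.39
(19) = -78.38
(20) = 5.76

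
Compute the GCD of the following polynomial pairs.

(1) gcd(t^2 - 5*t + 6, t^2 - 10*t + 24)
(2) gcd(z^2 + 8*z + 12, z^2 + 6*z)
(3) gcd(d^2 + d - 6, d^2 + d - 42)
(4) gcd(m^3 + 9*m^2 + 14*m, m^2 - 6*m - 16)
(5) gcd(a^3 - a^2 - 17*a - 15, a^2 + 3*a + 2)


(1) = gcd((t - 3)*(t - 2), (t - 6)*(t - 4)) = 1
(2) = gcd((z + 2)*(z + 6), z*(z + 6)) = z + 6
(3) = gcd((d - 2)*(d + 3), (d - 6)*(d + 7)) = 1
(4) = m + 2
(5) = gcd((a - 5)*(a + 1)*(a + 3), (a + 1)*(a + 2)) = a + 1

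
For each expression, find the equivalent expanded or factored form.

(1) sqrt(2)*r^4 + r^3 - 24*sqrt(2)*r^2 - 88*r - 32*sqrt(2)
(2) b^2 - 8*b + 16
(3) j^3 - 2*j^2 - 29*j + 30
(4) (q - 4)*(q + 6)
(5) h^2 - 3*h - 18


(1) = (r - 4*sqrt(2))*(r + 2*sqrt(2))^2*(sqrt(2)*r + 1)
(2) = (b - 4)^2
(3) = (j - 6)*(j - 1)*(j + 5)
(4) = q^2 + 2*q - 24
(5) = (h - 6)*(h + 3)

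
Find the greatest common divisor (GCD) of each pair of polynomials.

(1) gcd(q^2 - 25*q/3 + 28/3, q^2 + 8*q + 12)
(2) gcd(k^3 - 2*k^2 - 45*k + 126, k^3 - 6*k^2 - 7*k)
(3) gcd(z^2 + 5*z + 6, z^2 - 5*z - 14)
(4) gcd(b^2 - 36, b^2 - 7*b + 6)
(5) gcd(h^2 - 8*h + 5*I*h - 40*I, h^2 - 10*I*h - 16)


(1) = gcd((q - 7)*(q - 4/3), (q + 2)*(q + 6)) = 1
(2) = gcd((k - 6)*(k - 3)*(k + 7), k*(k - 7)*(k + 1)) = 1
(3) = gcd((z + 2)*(z + 3), (z - 7)*(z + 2)) = z + 2
(4) = gcd((b - 6)*(b + 6), (b - 6)*(b - 1)) = b - 6
(5) = gcd((h - 8)*(h + 5*I), (h - 8*I)*(h - 2*I)) = 1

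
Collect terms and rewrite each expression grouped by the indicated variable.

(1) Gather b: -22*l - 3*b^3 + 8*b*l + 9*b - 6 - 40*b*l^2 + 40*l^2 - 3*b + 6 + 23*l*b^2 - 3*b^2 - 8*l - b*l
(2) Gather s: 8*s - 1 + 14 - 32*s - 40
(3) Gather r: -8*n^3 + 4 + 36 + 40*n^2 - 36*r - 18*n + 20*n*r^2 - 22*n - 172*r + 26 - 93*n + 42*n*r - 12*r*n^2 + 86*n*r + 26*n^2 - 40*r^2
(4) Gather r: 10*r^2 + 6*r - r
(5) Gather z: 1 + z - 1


(1) = -3*b^3 + b^2*(23*l - 3) + b*(-40*l^2 + 7*l + 6) + 40*l^2 - 30*l
(2) = -24*s - 27
(3) = -8*n^3 + 66*n^2 - 133*n + r^2*(20*n - 40) + r*(-12*n^2 + 128*n - 208) + 66
(4) = 10*r^2 + 5*r
(5) = z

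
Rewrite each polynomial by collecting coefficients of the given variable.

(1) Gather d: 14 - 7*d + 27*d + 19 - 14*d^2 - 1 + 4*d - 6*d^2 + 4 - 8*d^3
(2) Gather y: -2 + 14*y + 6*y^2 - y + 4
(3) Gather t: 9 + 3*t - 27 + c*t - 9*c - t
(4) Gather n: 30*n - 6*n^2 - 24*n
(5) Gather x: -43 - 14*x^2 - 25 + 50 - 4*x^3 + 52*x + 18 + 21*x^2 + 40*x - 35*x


(1) = -8*d^3 - 20*d^2 + 24*d + 36
(2) = 6*y^2 + 13*y + 2
(3) = -9*c + t*(c + 2) - 18
(4) = -6*n^2 + 6*n
(5) = -4*x^3 + 7*x^2 + 57*x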